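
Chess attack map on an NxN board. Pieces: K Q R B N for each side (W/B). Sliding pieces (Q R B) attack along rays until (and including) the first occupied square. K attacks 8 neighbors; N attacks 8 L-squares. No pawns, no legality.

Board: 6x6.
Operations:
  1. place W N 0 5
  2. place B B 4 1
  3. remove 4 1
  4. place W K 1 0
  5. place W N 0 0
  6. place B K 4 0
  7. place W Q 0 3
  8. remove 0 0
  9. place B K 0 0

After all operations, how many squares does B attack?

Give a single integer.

Op 1: place WN@(0,5)
Op 2: place BB@(4,1)
Op 3: remove (4,1)
Op 4: place WK@(1,0)
Op 5: place WN@(0,0)
Op 6: place BK@(4,0)
Op 7: place WQ@(0,3)
Op 8: remove (0,0)
Op 9: place BK@(0,0)
Per-piece attacks for B:
  BK@(0,0): attacks (0,1) (1,0) (1,1)
  BK@(4,0): attacks (4,1) (5,0) (3,0) (5,1) (3,1)
Union (8 distinct): (0,1) (1,0) (1,1) (3,0) (3,1) (4,1) (5,0) (5,1)

Answer: 8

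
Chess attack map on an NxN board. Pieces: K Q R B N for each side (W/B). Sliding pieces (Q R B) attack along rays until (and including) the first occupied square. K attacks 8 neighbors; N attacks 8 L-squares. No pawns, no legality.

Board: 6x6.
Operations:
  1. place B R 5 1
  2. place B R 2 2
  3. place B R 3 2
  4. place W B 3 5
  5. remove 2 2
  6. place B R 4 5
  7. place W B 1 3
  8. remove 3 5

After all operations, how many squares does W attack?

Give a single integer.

Answer: 7

Derivation:
Op 1: place BR@(5,1)
Op 2: place BR@(2,2)
Op 3: place BR@(3,2)
Op 4: place WB@(3,5)
Op 5: remove (2,2)
Op 6: place BR@(4,5)
Op 7: place WB@(1,3)
Op 8: remove (3,5)
Per-piece attacks for W:
  WB@(1,3): attacks (2,4) (3,5) (2,2) (3,1) (4,0) (0,4) (0,2)
Union (7 distinct): (0,2) (0,4) (2,2) (2,4) (3,1) (3,5) (4,0)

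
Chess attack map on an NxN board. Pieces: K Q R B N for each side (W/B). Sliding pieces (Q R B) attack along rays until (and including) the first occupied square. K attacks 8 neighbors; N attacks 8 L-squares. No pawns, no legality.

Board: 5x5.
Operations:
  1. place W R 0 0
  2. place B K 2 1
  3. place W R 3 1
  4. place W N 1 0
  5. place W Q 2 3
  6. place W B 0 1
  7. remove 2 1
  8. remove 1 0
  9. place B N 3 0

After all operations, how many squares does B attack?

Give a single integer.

Answer: 3

Derivation:
Op 1: place WR@(0,0)
Op 2: place BK@(2,1)
Op 3: place WR@(3,1)
Op 4: place WN@(1,0)
Op 5: place WQ@(2,3)
Op 6: place WB@(0,1)
Op 7: remove (2,1)
Op 8: remove (1,0)
Op 9: place BN@(3,0)
Per-piece attacks for B:
  BN@(3,0): attacks (4,2) (2,2) (1,1)
Union (3 distinct): (1,1) (2,2) (4,2)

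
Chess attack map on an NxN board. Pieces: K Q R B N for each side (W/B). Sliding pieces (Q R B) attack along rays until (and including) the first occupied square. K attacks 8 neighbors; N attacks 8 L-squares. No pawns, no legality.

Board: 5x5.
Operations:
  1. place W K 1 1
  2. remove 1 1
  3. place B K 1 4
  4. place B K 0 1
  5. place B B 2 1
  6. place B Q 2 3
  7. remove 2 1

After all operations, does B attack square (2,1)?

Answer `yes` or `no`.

Answer: yes

Derivation:
Op 1: place WK@(1,1)
Op 2: remove (1,1)
Op 3: place BK@(1,4)
Op 4: place BK@(0,1)
Op 5: place BB@(2,1)
Op 6: place BQ@(2,3)
Op 7: remove (2,1)
Per-piece attacks for B:
  BK@(0,1): attacks (0,2) (0,0) (1,1) (1,2) (1,0)
  BK@(1,4): attacks (1,3) (2,4) (0,4) (2,3) (0,3)
  BQ@(2,3): attacks (2,4) (2,2) (2,1) (2,0) (3,3) (4,3) (1,3) (0,3) (3,4) (3,2) (4,1) (1,4) (1,2) (0,1) [ray(-1,1) blocked at (1,4); ray(-1,-1) blocked at (0,1)]
B attacks (2,1): yes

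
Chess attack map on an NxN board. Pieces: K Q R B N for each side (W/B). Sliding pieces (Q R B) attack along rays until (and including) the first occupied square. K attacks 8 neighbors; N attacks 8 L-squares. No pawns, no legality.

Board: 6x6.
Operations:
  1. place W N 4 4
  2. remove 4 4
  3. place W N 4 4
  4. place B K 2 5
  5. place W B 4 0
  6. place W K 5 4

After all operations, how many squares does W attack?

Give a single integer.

Answer: 14

Derivation:
Op 1: place WN@(4,4)
Op 2: remove (4,4)
Op 3: place WN@(4,4)
Op 4: place BK@(2,5)
Op 5: place WB@(4,0)
Op 6: place WK@(5,4)
Per-piece attacks for W:
  WB@(4,0): attacks (5,1) (3,1) (2,2) (1,3) (0,4)
  WN@(4,4): attacks (2,5) (5,2) (3,2) (2,3)
  WK@(5,4): attacks (5,5) (5,3) (4,4) (4,5) (4,3)
Union (14 distinct): (0,4) (1,3) (2,2) (2,3) (2,5) (3,1) (3,2) (4,3) (4,4) (4,5) (5,1) (5,2) (5,3) (5,5)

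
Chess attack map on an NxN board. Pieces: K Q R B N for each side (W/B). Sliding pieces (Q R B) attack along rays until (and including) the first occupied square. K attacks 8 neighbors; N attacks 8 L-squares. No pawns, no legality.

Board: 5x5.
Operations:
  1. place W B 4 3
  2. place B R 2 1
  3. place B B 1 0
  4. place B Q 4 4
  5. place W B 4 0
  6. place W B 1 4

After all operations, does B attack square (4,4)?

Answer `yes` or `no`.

Answer: no

Derivation:
Op 1: place WB@(4,3)
Op 2: place BR@(2,1)
Op 3: place BB@(1,0)
Op 4: place BQ@(4,4)
Op 5: place WB@(4,0)
Op 6: place WB@(1,4)
Per-piece attacks for B:
  BB@(1,0): attacks (2,1) (0,1) [ray(1,1) blocked at (2,1)]
  BR@(2,1): attacks (2,2) (2,3) (2,4) (2,0) (3,1) (4,1) (1,1) (0,1)
  BQ@(4,4): attacks (4,3) (3,4) (2,4) (1,4) (3,3) (2,2) (1,1) (0,0) [ray(0,-1) blocked at (4,3); ray(-1,0) blocked at (1,4)]
B attacks (4,4): no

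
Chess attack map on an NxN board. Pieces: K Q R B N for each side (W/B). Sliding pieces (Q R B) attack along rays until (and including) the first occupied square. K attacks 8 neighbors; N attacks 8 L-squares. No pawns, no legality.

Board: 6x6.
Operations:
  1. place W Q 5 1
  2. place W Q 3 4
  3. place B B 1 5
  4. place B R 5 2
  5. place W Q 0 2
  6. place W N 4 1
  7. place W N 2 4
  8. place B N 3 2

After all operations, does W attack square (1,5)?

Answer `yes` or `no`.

Answer: no

Derivation:
Op 1: place WQ@(5,1)
Op 2: place WQ@(3,4)
Op 3: place BB@(1,5)
Op 4: place BR@(5,2)
Op 5: place WQ@(0,2)
Op 6: place WN@(4,1)
Op 7: place WN@(2,4)
Op 8: place BN@(3,2)
Per-piece attacks for W:
  WQ@(0,2): attacks (0,3) (0,4) (0,5) (0,1) (0,0) (1,2) (2,2) (3,2) (1,3) (2,4) (1,1) (2,0) [ray(1,0) blocked at (3,2); ray(1,1) blocked at (2,4)]
  WN@(2,4): attacks (4,5) (0,5) (3,2) (4,3) (1,2) (0,3)
  WQ@(3,4): attacks (3,5) (3,3) (3,2) (4,4) (5,4) (2,4) (4,5) (4,3) (5,2) (2,5) (2,3) (1,2) (0,1) [ray(0,-1) blocked at (3,2); ray(-1,0) blocked at (2,4); ray(1,-1) blocked at (5,2)]
  WN@(4,1): attacks (5,3) (3,3) (2,2) (2,0)
  WQ@(5,1): attacks (5,2) (5,0) (4,1) (4,2) (3,3) (2,4) (4,0) [ray(0,1) blocked at (5,2); ray(-1,0) blocked at (4,1); ray(-1,1) blocked at (2,4)]
W attacks (1,5): no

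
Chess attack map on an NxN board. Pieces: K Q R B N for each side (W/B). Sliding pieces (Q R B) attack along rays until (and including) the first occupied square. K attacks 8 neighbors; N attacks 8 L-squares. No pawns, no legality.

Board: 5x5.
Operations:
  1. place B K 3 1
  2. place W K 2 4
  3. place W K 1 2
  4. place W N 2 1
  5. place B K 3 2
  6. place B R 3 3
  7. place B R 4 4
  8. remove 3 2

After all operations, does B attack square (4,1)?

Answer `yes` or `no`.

Op 1: place BK@(3,1)
Op 2: place WK@(2,4)
Op 3: place WK@(1,2)
Op 4: place WN@(2,1)
Op 5: place BK@(3,2)
Op 6: place BR@(3,3)
Op 7: place BR@(4,4)
Op 8: remove (3,2)
Per-piece attacks for B:
  BK@(3,1): attacks (3,2) (3,0) (4,1) (2,1) (4,2) (4,0) (2,2) (2,0)
  BR@(3,3): attacks (3,4) (3,2) (3,1) (4,3) (2,3) (1,3) (0,3) [ray(0,-1) blocked at (3,1)]
  BR@(4,4): attacks (4,3) (4,2) (4,1) (4,0) (3,4) (2,4) [ray(-1,0) blocked at (2,4)]
B attacks (4,1): yes

Answer: yes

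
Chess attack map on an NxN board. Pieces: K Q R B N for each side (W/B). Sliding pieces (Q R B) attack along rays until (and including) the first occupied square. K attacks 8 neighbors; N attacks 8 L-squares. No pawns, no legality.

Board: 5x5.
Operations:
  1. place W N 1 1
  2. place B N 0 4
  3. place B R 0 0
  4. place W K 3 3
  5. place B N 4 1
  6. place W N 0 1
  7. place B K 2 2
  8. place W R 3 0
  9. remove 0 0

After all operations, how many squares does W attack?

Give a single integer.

Answer: 17

Derivation:
Op 1: place WN@(1,1)
Op 2: place BN@(0,4)
Op 3: place BR@(0,0)
Op 4: place WK@(3,3)
Op 5: place BN@(4,1)
Op 6: place WN@(0,1)
Op 7: place BK@(2,2)
Op 8: place WR@(3,0)
Op 9: remove (0,0)
Per-piece attacks for W:
  WN@(0,1): attacks (1,3) (2,2) (2,0)
  WN@(1,1): attacks (2,3) (3,2) (0,3) (3,0)
  WR@(3,0): attacks (3,1) (3,2) (3,3) (4,0) (2,0) (1,0) (0,0) [ray(0,1) blocked at (3,3)]
  WK@(3,3): attacks (3,4) (3,2) (4,3) (2,3) (4,4) (4,2) (2,4) (2,2)
Union (17 distinct): (0,0) (0,3) (1,0) (1,3) (2,0) (2,2) (2,3) (2,4) (3,0) (3,1) (3,2) (3,3) (3,4) (4,0) (4,2) (4,3) (4,4)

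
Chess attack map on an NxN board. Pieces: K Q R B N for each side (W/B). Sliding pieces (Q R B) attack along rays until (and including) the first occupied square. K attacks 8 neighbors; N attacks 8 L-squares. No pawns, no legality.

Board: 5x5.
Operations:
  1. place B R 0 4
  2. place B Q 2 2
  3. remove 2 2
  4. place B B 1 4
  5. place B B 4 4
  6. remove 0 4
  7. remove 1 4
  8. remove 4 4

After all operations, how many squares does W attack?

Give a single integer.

Answer: 0

Derivation:
Op 1: place BR@(0,4)
Op 2: place BQ@(2,2)
Op 3: remove (2,2)
Op 4: place BB@(1,4)
Op 5: place BB@(4,4)
Op 6: remove (0,4)
Op 7: remove (1,4)
Op 8: remove (4,4)
Per-piece attacks for W:
Union (0 distinct): (none)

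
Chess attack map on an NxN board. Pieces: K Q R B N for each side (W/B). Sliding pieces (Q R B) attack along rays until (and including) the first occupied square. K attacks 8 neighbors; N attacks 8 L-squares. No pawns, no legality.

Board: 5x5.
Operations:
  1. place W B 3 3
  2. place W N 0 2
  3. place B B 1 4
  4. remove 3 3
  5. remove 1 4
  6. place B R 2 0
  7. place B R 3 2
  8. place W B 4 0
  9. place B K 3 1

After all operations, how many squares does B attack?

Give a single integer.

Answer: 17

Derivation:
Op 1: place WB@(3,3)
Op 2: place WN@(0,2)
Op 3: place BB@(1,4)
Op 4: remove (3,3)
Op 5: remove (1,4)
Op 6: place BR@(2,0)
Op 7: place BR@(3,2)
Op 8: place WB@(4,0)
Op 9: place BK@(3,1)
Per-piece attacks for B:
  BR@(2,0): attacks (2,1) (2,2) (2,3) (2,4) (3,0) (4,0) (1,0) (0,0) [ray(1,0) blocked at (4,0)]
  BK@(3,1): attacks (3,2) (3,0) (4,1) (2,1) (4,2) (4,0) (2,2) (2,0)
  BR@(3,2): attacks (3,3) (3,4) (3,1) (4,2) (2,2) (1,2) (0,2) [ray(0,-1) blocked at (3,1); ray(-1,0) blocked at (0,2)]
Union (17 distinct): (0,0) (0,2) (1,0) (1,2) (2,0) (2,1) (2,2) (2,3) (2,4) (3,0) (3,1) (3,2) (3,3) (3,4) (4,0) (4,1) (4,2)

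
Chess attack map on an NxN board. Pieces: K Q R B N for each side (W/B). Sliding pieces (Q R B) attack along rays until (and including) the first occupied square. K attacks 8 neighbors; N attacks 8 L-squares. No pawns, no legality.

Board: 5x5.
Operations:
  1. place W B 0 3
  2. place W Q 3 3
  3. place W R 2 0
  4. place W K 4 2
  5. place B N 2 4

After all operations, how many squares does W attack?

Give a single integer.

Answer: 21

Derivation:
Op 1: place WB@(0,3)
Op 2: place WQ@(3,3)
Op 3: place WR@(2,0)
Op 4: place WK@(4,2)
Op 5: place BN@(2,4)
Per-piece attacks for W:
  WB@(0,3): attacks (1,4) (1,2) (2,1) (3,0)
  WR@(2,0): attacks (2,1) (2,2) (2,3) (2,4) (3,0) (4,0) (1,0) (0,0) [ray(0,1) blocked at (2,4)]
  WQ@(3,3): attacks (3,4) (3,2) (3,1) (3,0) (4,3) (2,3) (1,3) (0,3) (4,4) (4,2) (2,4) (2,2) (1,1) (0,0) [ray(-1,0) blocked at (0,3); ray(1,-1) blocked at (4,2); ray(-1,1) blocked at (2,4)]
  WK@(4,2): attacks (4,3) (4,1) (3,2) (3,3) (3,1)
Union (21 distinct): (0,0) (0,3) (1,0) (1,1) (1,2) (1,3) (1,4) (2,1) (2,2) (2,3) (2,4) (3,0) (3,1) (3,2) (3,3) (3,4) (4,0) (4,1) (4,2) (4,3) (4,4)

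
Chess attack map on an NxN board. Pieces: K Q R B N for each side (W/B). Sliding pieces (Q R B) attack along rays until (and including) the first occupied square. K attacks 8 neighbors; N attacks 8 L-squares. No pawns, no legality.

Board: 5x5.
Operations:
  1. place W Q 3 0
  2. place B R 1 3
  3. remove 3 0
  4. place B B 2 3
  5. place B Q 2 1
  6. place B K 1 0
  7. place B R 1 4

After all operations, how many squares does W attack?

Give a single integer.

Answer: 0

Derivation:
Op 1: place WQ@(3,0)
Op 2: place BR@(1,3)
Op 3: remove (3,0)
Op 4: place BB@(2,3)
Op 5: place BQ@(2,1)
Op 6: place BK@(1,0)
Op 7: place BR@(1,4)
Per-piece attacks for W:
Union (0 distinct): (none)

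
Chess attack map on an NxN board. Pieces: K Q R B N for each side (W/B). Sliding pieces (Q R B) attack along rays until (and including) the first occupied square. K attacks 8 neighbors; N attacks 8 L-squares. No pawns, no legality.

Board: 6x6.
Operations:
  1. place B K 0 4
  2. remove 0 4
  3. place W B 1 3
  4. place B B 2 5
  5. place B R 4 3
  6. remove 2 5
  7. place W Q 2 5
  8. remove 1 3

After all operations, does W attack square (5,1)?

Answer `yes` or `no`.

Answer: no

Derivation:
Op 1: place BK@(0,4)
Op 2: remove (0,4)
Op 3: place WB@(1,3)
Op 4: place BB@(2,5)
Op 5: place BR@(4,3)
Op 6: remove (2,5)
Op 7: place WQ@(2,5)
Op 8: remove (1,3)
Per-piece attacks for W:
  WQ@(2,5): attacks (2,4) (2,3) (2,2) (2,1) (2,0) (3,5) (4,5) (5,5) (1,5) (0,5) (3,4) (4,3) (1,4) (0,3) [ray(1,-1) blocked at (4,3)]
W attacks (5,1): no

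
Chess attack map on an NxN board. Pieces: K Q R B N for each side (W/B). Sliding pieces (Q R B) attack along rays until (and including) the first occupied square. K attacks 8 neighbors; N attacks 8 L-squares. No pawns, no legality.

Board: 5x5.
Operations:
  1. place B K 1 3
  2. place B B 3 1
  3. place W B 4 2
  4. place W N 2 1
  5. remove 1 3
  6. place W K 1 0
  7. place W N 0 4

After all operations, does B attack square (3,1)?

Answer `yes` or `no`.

Answer: no

Derivation:
Op 1: place BK@(1,3)
Op 2: place BB@(3,1)
Op 3: place WB@(4,2)
Op 4: place WN@(2,1)
Op 5: remove (1,3)
Op 6: place WK@(1,0)
Op 7: place WN@(0,4)
Per-piece attacks for B:
  BB@(3,1): attacks (4,2) (4,0) (2,2) (1,3) (0,4) (2,0) [ray(1,1) blocked at (4,2); ray(-1,1) blocked at (0,4)]
B attacks (3,1): no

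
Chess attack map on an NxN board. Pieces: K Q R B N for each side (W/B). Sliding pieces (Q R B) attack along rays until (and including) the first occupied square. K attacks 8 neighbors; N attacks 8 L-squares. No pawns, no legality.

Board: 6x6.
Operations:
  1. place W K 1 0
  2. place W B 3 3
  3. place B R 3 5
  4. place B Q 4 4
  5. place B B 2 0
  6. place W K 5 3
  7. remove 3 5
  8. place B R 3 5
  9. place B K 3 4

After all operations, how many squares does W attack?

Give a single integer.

Answer: 14

Derivation:
Op 1: place WK@(1,0)
Op 2: place WB@(3,3)
Op 3: place BR@(3,5)
Op 4: place BQ@(4,4)
Op 5: place BB@(2,0)
Op 6: place WK@(5,3)
Op 7: remove (3,5)
Op 8: place BR@(3,5)
Op 9: place BK@(3,4)
Per-piece attacks for W:
  WK@(1,0): attacks (1,1) (2,0) (0,0) (2,1) (0,1)
  WB@(3,3): attacks (4,4) (4,2) (5,1) (2,4) (1,5) (2,2) (1,1) (0,0) [ray(1,1) blocked at (4,4)]
  WK@(5,3): attacks (5,4) (5,2) (4,3) (4,4) (4,2)
Union (14 distinct): (0,0) (0,1) (1,1) (1,5) (2,0) (2,1) (2,2) (2,4) (4,2) (4,3) (4,4) (5,1) (5,2) (5,4)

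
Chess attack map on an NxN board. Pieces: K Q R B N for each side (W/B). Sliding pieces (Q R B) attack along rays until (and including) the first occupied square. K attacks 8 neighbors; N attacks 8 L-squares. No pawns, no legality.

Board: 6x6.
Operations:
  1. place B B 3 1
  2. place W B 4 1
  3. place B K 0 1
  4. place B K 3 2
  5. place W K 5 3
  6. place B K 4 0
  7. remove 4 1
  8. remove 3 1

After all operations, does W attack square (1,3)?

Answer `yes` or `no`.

Op 1: place BB@(3,1)
Op 2: place WB@(4,1)
Op 3: place BK@(0,1)
Op 4: place BK@(3,2)
Op 5: place WK@(5,3)
Op 6: place BK@(4,0)
Op 7: remove (4,1)
Op 8: remove (3,1)
Per-piece attacks for W:
  WK@(5,3): attacks (5,4) (5,2) (4,3) (4,4) (4,2)
W attacks (1,3): no

Answer: no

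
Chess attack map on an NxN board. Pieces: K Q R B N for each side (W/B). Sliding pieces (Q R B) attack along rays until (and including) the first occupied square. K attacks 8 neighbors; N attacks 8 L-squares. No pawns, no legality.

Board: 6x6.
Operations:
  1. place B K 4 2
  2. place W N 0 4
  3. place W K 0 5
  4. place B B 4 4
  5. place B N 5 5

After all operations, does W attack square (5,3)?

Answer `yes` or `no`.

Op 1: place BK@(4,2)
Op 2: place WN@(0,4)
Op 3: place WK@(0,5)
Op 4: place BB@(4,4)
Op 5: place BN@(5,5)
Per-piece attacks for W:
  WN@(0,4): attacks (2,5) (1,2) (2,3)
  WK@(0,5): attacks (0,4) (1,5) (1,4)
W attacks (5,3): no

Answer: no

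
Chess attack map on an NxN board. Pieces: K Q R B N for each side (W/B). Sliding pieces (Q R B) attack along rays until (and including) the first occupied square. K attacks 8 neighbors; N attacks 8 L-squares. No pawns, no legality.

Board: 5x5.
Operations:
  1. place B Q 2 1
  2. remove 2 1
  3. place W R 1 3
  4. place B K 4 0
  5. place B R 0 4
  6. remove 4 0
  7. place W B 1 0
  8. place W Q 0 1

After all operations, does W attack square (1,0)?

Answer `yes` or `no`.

Op 1: place BQ@(2,1)
Op 2: remove (2,1)
Op 3: place WR@(1,3)
Op 4: place BK@(4,0)
Op 5: place BR@(0,4)
Op 6: remove (4,0)
Op 7: place WB@(1,0)
Op 8: place WQ@(0,1)
Per-piece attacks for W:
  WQ@(0,1): attacks (0,2) (0,3) (0,4) (0,0) (1,1) (2,1) (3,1) (4,1) (1,2) (2,3) (3,4) (1,0) [ray(0,1) blocked at (0,4); ray(1,-1) blocked at (1,0)]
  WB@(1,0): attacks (2,1) (3,2) (4,3) (0,1) [ray(-1,1) blocked at (0,1)]
  WR@(1,3): attacks (1,4) (1,2) (1,1) (1,0) (2,3) (3,3) (4,3) (0,3) [ray(0,-1) blocked at (1,0)]
W attacks (1,0): yes

Answer: yes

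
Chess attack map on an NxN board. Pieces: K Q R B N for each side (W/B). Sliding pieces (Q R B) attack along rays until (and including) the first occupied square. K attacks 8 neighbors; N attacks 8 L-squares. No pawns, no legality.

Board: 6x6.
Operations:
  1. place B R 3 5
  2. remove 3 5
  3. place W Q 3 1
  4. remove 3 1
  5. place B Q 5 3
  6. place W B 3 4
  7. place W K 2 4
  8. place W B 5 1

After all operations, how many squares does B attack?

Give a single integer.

Answer: 14

Derivation:
Op 1: place BR@(3,5)
Op 2: remove (3,5)
Op 3: place WQ@(3,1)
Op 4: remove (3,1)
Op 5: place BQ@(5,3)
Op 6: place WB@(3,4)
Op 7: place WK@(2,4)
Op 8: place WB@(5,1)
Per-piece attacks for B:
  BQ@(5,3): attacks (5,4) (5,5) (5,2) (5,1) (4,3) (3,3) (2,3) (1,3) (0,3) (4,4) (3,5) (4,2) (3,1) (2,0) [ray(0,-1) blocked at (5,1)]
Union (14 distinct): (0,3) (1,3) (2,0) (2,3) (3,1) (3,3) (3,5) (4,2) (4,3) (4,4) (5,1) (5,2) (5,4) (5,5)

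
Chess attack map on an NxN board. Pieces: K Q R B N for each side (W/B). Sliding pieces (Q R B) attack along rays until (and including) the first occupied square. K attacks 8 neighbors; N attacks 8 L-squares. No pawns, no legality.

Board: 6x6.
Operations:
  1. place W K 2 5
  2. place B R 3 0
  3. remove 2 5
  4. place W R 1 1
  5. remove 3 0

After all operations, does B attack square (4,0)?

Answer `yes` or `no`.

Answer: no

Derivation:
Op 1: place WK@(2,5)
Op 2: place BR@(3,0)
Op 3: remove (2,5)
Op 4: place WR@(1,1)
Op 5: remove (3,0)
Per-piece attacks for B:
B attacks (4,0): no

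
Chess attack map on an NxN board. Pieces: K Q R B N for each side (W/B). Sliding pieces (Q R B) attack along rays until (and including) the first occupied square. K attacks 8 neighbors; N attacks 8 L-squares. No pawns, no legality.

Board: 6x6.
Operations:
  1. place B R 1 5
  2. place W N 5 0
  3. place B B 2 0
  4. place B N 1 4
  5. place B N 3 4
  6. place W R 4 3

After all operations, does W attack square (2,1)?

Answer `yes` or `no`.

Answer: no

Derivation:
Op 1: place BR@(1,5)
Op 2: place WN@(5,0)
Op 3: place BB@(2,0)
Op 4: place BN@(1,4)
Op 5: place BN@(3,4)
Op 6: place WR@(4,3)
Per-piece attacks for W:
  WR@(4,3): attacks (4,4) (4,5) (4,2) (4,1) (4,0) (5,3) (3,3) (2,3) (1,3) (0,3)
  WN@(5,0): attacks (4,2) (3,1)
W attacks (2,1): no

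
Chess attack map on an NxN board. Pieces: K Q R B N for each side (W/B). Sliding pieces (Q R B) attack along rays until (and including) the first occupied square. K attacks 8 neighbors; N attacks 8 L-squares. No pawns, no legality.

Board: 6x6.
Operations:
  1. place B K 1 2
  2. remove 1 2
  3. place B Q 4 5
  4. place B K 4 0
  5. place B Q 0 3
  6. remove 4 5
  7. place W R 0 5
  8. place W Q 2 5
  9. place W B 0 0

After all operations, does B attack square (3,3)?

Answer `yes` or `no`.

Answer: yes

Derivation:
Op 1: place BK@(1,2)
Op 2: remove (1,2)
Op 3: place BQ@(4,5)
Op 4: place BK@(4,0)
Op 5: place BQ@(0,3)
Op 6: remove (4,5)
Op 7: place WR@(0,5)
Op 8: place WQ@(2,5)
Op 9: place WB@(0,0)
Per-piece attacks for B:
  BQ@(0,3): attacks (0,4) (0,5) (0,2) (0,1) (0,0) (1,3) (2,3) (3,3) (4,3) (5,3) (1,4) (2,5) (1,2) (2,1) (3,0) [ray(0,1) blocked at (0,5); ray(0,-1) blocked at (0,0); ray(1,1) blocked at (2,5)]
  BK@(4,0): attacks (4,1) (5,0) (3,0) (5,1) (3,1)
B attacks (3,3): yes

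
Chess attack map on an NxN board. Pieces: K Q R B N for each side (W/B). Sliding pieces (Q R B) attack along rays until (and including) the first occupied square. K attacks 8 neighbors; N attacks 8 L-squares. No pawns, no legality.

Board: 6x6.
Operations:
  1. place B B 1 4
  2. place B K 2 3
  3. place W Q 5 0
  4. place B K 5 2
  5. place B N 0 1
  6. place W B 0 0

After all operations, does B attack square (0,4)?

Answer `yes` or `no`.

Op 1: place BB@(1,4)
Op 2: place BK@(2,3)
Op 3: place WQ@(5,0)
Op 4: place BK@(5,2)
Op 5: place BN@(0,1)
Op 6: place WB@(0,0)
Per-piece attacks for B:
  BN@(0,1): attacks (1,3) (2,2) (2,0)
  BB@(1,4): attacks (2,5) (2,3) (0,5) (0,3) [ray(1,-1) blocked at (2,3)]
  BK@(2,3): attacks (2,4) (2,2) (3,3) (1,3) (3,4) (3,2) (1,4) (1,2)
  BK@(5,2): attacks (5,3) (5,1) (4,2) (4,3) (4,1)
B attacks (0,4): no

Answer: no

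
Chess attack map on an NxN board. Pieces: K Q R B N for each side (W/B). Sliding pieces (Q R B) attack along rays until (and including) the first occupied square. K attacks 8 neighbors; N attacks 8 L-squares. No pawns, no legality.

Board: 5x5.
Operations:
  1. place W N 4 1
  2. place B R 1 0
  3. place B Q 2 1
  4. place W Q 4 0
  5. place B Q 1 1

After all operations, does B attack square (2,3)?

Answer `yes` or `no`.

Op 1: place WN@(4,1)
Op 2: place BR@(1,0)
Op 3: place BQ@(2,1)
Op 4: place WQ@(4,0)
Op 5: place BQ@(1,1)
Per-piece attacks for B:
  BR@(1,0): attacks (1,1) (2,0) (3,0) (4,0) (0,0) [ray(0,1) blocked at (1,1); ray(1,0) blocked at (4,0)]
  BQ@(1,1): attacks (1,2) (1,3) (1,4) (1,0) (2,1) (0,1) (2,2) (3,3) (4,4) (2,0) (0,2) (0,0) [ray(0,-1) blocked at (1,0); ray(1,0) blocked at (2,1)]
  BQ@(2,1): attacks (2,2) (2,3) (2,4) (2,0) (3,1) (4,1) (1,1) (3,2) (4,3) (3,0) (1,2) (0,3) (1,0) [ray(1,0) blocked at (4,1); ray(-1,0) blocked at (1,1); ray(-1,-1) blocked at (1,0)]
B attacks (2,3): yes

Answer: yes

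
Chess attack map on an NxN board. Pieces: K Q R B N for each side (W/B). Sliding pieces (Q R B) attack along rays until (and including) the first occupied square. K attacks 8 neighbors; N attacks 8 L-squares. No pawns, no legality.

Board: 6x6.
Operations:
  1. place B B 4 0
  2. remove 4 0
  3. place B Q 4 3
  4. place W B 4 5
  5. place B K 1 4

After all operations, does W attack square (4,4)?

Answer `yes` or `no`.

Op 1: place BB@(4,0)
Op 2: remove (4,0)
Op 3: place BQ@(4,3)
Op 4: place WB@(4,5)
Op 5: place BK@(1,4)
Per-piece attacks for W:
  WB@(4,5): attacks (5,4) (3,4) (2,3) (1,2) (0,1)
W attacks (4,4): no

Answer: no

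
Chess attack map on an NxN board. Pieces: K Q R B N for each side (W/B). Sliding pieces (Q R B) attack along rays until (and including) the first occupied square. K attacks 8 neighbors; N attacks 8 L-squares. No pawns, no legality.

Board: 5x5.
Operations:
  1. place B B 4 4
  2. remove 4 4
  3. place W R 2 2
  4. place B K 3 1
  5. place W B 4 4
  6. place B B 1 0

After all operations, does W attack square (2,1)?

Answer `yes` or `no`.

Op 1: place BB@(4,4)
Op 2: remove (4,4)
Op 3: place WR@(2,2)
Op 4: place BK@(3,1)
Op 5: place WB@(4,4)
Op 6: place BB@(1,0)
Per-piece attacks for W:
  WR@(2,2): attacks (2,3) (2,4) (2,1) (2,0) (3,2) (4,2) (1,2) (0,2)
  WB@(4,4): attacks (3,3) (2,2) [ray(-1,-1) blocked at (2,2)]
W attacks (2,1): yes

Answer: yes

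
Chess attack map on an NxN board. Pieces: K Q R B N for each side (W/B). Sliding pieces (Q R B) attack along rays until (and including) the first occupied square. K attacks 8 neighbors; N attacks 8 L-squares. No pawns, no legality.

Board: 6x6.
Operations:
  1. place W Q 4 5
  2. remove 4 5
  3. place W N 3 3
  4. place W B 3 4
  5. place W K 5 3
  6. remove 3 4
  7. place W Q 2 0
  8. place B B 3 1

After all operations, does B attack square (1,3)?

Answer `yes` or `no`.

Op 1: place WQ@(4,5)
Op 2: remove (4,5)
Op 3: place WN@(3,3)
Op 4: place WB@(3,4)
Op 5: place WK@(5,3)
Op 6: remove (3,4)
Op 7: place WQ@(2,0)
Op 8: place BB@(3,1)
Per-piece attacks for B:
  BB@(3,1): attacks (4,2) (5,3) (4,0) (2,2) (1,3) (0,4) (2,0) [ray(1,1) blocked at (5,3); ray(-1,-1) blocked at (2,0)]
B attacks (1,3): yes

Answer: yes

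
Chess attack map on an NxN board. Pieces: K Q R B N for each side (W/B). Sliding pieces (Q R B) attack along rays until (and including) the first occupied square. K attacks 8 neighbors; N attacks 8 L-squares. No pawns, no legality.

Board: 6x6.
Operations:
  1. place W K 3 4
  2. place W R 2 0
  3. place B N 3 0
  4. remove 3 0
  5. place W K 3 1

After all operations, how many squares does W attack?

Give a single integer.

Op 1: place WK@(3,4)
Op 2: place WR@(2,0)
Op 3: place BN@(3,0)
Op 4: remove (3,0)
Op 5: place WK@(3,1)
Per-piece attacks for W:
  WR@(2,0): attacks (2,1) (2,2) (2,3) (2,4) (2,5) (3,0) (4,0) (5,0) (1,0) (0,0)
  WK@(3,1): attacks (3,2) (3,0) (4,1) (2,1) (4,2) (4,0) (2,2) (2,0)
  WK@(3,4): attacks (3,5) (3,3) (4,4) (2,4) (4,5) (4,3) (2,5) (2,3)
Union (19 distinct): (0,0) (1,0) (2,0) (2,1) (2,2) (2,3) (2,4) (2,5) (3,0) (3,2) (3,3) (3,5) (4,0) (4,1) (4,2) (4,3) (4,4) (4,5) (5,0)

Answer: 19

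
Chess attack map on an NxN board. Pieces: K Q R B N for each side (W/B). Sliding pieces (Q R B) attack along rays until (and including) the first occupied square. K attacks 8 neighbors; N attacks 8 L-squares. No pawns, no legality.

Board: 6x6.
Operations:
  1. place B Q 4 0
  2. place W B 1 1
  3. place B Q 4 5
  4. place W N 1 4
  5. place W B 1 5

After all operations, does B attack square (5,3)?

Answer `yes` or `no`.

Op 1: place BQ@(4,0)
Op 2: place WB@(1,1)
Op 3: place BQ@(4,5)
Op 4: place WN@(1,4)
Op 5: place WB@(1,5)
Per-piece attacks for B:
  BQ@(4,0): attacks (4,1) (4,2) (4,3) (4,4) (4,5) (5,0) (3,0) (2,0) (1,0) (0,0) (5,1) (3,1) (2,2) (1,3) (0,4) [ray(0,1) blocked at (4,5)]
  BQ@(4,5): attacks (4,4) (4,3) (4,2) (4,1) (4,0) (5,5) (3,5) (2,5) (1,5) (5,4) (3,4) (2,3) (1,2) (0,1) [ray(0,-1) blocked at (4,0); ray(-1,0) blocked at (1,5)]
B attacks (5,3): no

Answer: no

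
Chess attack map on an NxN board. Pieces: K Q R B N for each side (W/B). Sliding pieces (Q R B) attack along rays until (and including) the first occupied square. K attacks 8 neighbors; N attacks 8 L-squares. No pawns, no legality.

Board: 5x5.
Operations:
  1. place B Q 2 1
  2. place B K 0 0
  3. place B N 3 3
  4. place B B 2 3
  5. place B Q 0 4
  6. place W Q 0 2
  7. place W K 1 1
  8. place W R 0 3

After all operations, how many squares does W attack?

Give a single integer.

Answer: 16

Derivation:
Op 1: place BQ@(2,1)
Op 2: place BK@(0,0)
Op 3: place BN@(3,3)
Op 4: place BB@(2,3)
Op 5: place BQ@(0,4)
Op 6: place WQ@(0,2)
Op 7: place WK@(1,1)
Op 8: place WR@(0,3)
Per-piece attacks for W:
  WQ@(0,2): attacks (0,3) (0,1) (0,0) (1,2) (2,2) (3,2) (4,2) (1,3) (2,4) (1,1) [ray(0,1) blocked at (0,3); ray(0,-1) blocked at (0,0); ray(1,-1) blocked at (1,1)]
  WR@(0,3): attacks (0,4) (0,2) (1,3) (2,3) [ray(0,1) blocked at (0,4); ray(0,-1) blocked at (0,2); ray(1,0) blocked at (2,3)]
  WK@(1,1): attacks (1,2) (1,0) (2,1) (0,1) (2,2) (2,0) (0,2) (0,0)
Union (16 distinct): (0,0) (0,1) (0,2) (0,3) (0,4) (1,0) (1,1) (1,2) (1,3) (2,0) (2,1) (2,2) (2,3) (2,4) (3,2) (4,2)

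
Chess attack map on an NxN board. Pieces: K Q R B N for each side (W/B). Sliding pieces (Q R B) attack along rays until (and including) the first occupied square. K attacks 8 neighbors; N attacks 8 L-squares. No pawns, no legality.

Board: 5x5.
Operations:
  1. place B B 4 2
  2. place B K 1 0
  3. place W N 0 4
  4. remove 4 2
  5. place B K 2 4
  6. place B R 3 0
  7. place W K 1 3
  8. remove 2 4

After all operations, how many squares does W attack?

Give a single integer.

Answer: 8

Derivation:
Op 1: place BB@(4,2)
Op 2: place BK@(1,0)
Op 3: place WN@(0,4)
Op 4: remove (4,2)
Op 5: place BK@(2,4)
Op 6: place BR@(3,0)
Op 7: place WK@(1,3)
Op 8: remove (2,4)
Per-piece attacks for W:
  WN@(0,4): attacks (1,2) (2,3)
  WK@(1,3): attacks (1,4) (1,2) (2,3) (0,3) (2,4) (2,2) (0,4) (0,2)
Union (8 distinct): (0,2) (0,3) (0,4) (1,2) (1,4) (2,2) (2,3) (2,4)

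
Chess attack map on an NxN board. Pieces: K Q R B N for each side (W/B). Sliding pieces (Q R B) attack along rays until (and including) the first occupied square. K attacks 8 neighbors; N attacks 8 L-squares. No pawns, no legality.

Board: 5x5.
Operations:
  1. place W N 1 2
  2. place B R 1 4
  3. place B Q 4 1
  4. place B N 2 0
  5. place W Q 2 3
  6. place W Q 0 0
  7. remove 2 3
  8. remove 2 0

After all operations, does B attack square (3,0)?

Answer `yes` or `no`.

Answer: yes

Derivation:
Op 1: place WN@(1,2)
Op 2: place BR@(1,4)
Op 3: place BQ@(4,1)
Op 4: place BN@(2,0)
Op 5: place WQ@(2,3)
Op 6: place WQ@(0,0)
Op 7: remove (2,3)
Op 8: remove (2,0)
Per-piece attacks for B:
  BR@(1,4): attacks (1,3) (1,2) (2,4) (3,4) (4,4) (0,4) [ray(0,-1) blocked at (1,2)]
  BQ@(4,1): attacks (4,2) (4,3) (4,4) (4,0) (3,1) (2,1) (1,1) (0,1) (3,2) (2,3) (1,4) (3,0) [ray(-1,1) blocked at (1,4)]
B attacks (3,0): yes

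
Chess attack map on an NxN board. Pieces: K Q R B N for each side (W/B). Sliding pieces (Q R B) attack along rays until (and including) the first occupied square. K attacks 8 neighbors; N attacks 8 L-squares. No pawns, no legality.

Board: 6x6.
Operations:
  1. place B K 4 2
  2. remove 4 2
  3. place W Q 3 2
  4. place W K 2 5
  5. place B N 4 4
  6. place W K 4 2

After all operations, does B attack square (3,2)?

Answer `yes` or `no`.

Op 1: place BK@(4,2)
Op 2: remove (4,2)
Op 3: place WQ@(3,2)
Op 4: place WK@(2,5)
Op 5: place BN@(4,4)
Op 6: place WK@(4,2)
Per-piece attacks for B:
  BN@(4,4): attacks (2,5) (5,2) (3,2) (2,3)
B attacks (3,2): yes

Answer: yes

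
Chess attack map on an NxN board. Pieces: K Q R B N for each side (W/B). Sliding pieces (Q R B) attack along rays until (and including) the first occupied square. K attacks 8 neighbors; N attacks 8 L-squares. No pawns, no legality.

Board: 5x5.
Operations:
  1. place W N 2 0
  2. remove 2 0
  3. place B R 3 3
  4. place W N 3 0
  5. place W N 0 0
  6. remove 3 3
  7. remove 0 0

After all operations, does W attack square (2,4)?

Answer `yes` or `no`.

Op 1: place WN@(2,0)
Op 2: remove (2,0)
Op 3: place BR@(3,3)
Op 4: place WN@(3,0)
Op 5: place WN@(0,0)
Op 6: remove (3,3)
Op 7: remove (0,0)
Per-piece attacks for W:
  WN@(3,0): attacks (4,2) (2,2) (1,1)
W attacks (2,4): no

Answer: no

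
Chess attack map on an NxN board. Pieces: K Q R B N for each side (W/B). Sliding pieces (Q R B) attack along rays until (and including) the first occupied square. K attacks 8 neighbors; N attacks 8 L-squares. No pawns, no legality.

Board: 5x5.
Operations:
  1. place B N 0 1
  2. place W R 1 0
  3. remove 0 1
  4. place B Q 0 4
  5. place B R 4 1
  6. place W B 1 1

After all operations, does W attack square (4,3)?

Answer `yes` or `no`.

Op 1: place BN@(0,1)
Op 2: place WR@(1,0)
Op 3: remove (0,1)
Op 4: place BQ@(0,4)
Op 5: place BR@(4,1)
Op 6: place WB@(1,1)
Per-piece attacks for W:
  WR@(1,0): attacks (1,1) (2,0) (3,0) (4,0) (0,0) [ray(0,1) blocked at (1,1)]
  WB@(1,1): attacks (2,2) (3,3) (4,4) (2,0) (0,2) (0,0)
W attacks (4,3): no

Answer: no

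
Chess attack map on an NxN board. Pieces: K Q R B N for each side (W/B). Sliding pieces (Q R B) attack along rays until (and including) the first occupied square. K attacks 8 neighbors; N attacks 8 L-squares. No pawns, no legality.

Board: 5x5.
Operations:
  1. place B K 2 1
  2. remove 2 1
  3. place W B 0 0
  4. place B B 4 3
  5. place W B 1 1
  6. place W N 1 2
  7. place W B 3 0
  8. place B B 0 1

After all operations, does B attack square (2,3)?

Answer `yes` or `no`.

Op 1: place BK@(2,1)
Op 2: remove (2,1)
Op 3: place WB@(0,0)
Op 4: place BB@(4,3)
Op 5: place WB@(1,1)
Op 6: place WN@(1,2)
Op 7: place WB@(3,0)
Op 8: place BB@(0,1)
Per-piece attacks for B:
  BB@(0,1): attacks (1,2) (1,0) [ray(1,1) blocked at (1,2)]
  BB@(4,3): attacks (3,4) (3,2) (2,1) (1,0)
B attacks (2,3): no

Answer: no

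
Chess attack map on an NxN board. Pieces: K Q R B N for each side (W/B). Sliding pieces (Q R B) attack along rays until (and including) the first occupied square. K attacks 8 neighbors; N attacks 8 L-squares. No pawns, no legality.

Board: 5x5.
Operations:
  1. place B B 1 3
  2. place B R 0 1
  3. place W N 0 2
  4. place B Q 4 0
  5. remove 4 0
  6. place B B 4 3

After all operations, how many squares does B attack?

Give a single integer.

Answer: 13

Derivation:
Op 1: place BB@(1,3)
Op 2: place BR@(0,1)
Op 3: place WN@(0,2)
Op 4: place BQ@(4,0)
Op 5: remove (4,0)
Op 6: place BB@(4,3)
Per-piece attacks for B:
  BR@(0,1): attacks (0,2) (0,0) (1,1) (2,1) (3,1) (4,1) [ray(0,1) blocked at (0,2)]
  BB@(1,3): attacks (2,4) (2,2) (3,1) (4,0) (0,4) (0,2) [ray(-1,-1) blocked at (0,2)]
  BB@(4,3): attacks (3,4) (3,2) (2,1) (1,0)
Union (13 distinct): (0,0) (0,2) (0,4) (1,0) (1,1) (2,1) (2,2) (2,4) (3,1) (3,2) (3,4) (4,0) (4,1)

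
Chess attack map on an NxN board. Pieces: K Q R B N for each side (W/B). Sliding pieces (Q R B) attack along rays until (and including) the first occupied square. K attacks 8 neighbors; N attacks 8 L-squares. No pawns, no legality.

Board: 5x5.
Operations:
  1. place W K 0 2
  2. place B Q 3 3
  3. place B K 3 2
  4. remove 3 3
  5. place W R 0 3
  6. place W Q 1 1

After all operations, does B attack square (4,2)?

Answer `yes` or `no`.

Op 1: place WK@(0,2)
Op 2: place BQ@(3,3)
Op 3: place BK@(3,2)
Op 4: remove (3,3)
Op 5: place WR@(0,3)
Op 6: place WQ@(1,1)
Per-piece attacks for B:
  BK@(3,2): attacks (3,3) (3,1) (4,2) (2,2) (4,3) (4,1) (2,3) (2,1)
B attacks (4,2): yes

Answer: yes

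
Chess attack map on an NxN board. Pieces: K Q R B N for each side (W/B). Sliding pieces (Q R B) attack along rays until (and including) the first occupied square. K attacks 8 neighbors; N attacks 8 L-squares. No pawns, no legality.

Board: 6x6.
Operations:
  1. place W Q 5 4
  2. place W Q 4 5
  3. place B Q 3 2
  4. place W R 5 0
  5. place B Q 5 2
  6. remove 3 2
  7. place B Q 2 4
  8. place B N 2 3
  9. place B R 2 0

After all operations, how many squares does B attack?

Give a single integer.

Answer: 28

Derivation:
Op 1: place WQ@(5,4)
Op 2: place WQ@(4,5)
Op 3: place BQ@(3,2)
Op 4: place WR@(5,0)
Op 5: place BQ@(5,2)
Op 6: remove (3,2)
Op 7: place BQ@(2,4)
Op 8: place BN@(2,3)
Op 9: place BR@(2,0)
Per-piece attacks for B:
  BR@(2,0): attacks (2,1) (2,2) (2,3) (3,0) (4,0) (5,0) (1,0) (0,0) [ray(0,1) blocked at (2,3); ray(1,0) blocked at (5,0)]
  BN@(2,3): attacks (3,5) (4,4) (1,5) (0,4) (3,1) (4,2) (1,1) (0,2)
  BQ@(2,4): attacks (2,5) (2,3) (3,4) (4,4) (5,4) (1,4) (0,4) (3,5) (3,3) (4,2) (5,1) (1,5) (1,3) (0,2) [ray(0,-1) blocked at (2,3); ray(1,0) blocked at (5,4)]
  BQ@(5,2): attacks (5,3) (5,4) (5,1) (5,0) (4,2) (3,2) (2,2) (1,2) (0,2) (4,3) (3,4) (2,5) (4,1) (3,0) [ray(0,1) blocked at (5,4); ray(0,-1) blocked at (5,0)]
Union (28 distinct): (0,0) (0,2) (0,4) (1,0) (1,1) (1,2) (1,3) (1,4) (1,5) (2,1) (2,2) (2,3) (2,5) (3,0) (3,1) (3,2) (3,3) (3,4) (3,5) (4,0) (4,1) (4,2) (4,3) (4,4) (5,0) (5,1) (5,3) (5,4)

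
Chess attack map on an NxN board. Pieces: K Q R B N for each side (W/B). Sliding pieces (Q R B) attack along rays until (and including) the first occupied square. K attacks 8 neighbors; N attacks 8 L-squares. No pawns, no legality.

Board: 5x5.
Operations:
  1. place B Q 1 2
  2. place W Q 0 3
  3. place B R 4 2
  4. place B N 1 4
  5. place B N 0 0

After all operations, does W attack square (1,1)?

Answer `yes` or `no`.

Answer: no

Derivation:
Op 1: place BQ@(1,2)
Op 2: place WQ@(0,3)
Op 3: place BR@(4,2)
Op 4: place BN@(1,4)
Op 5: place BN@(0,0)
Per-piece attacks for W:
  WQ@(0,3): attacks (0,4) (0,2) (0,1) (0,0) (1,3) (2,3) (3,3) (4,3) (1,4) (1,2) [ray(0,-1) blocked at (0,0); ray(1,1) blocked at (1,4); ray(1,-1) blocked at (1,2)]
W attacks (1,1): no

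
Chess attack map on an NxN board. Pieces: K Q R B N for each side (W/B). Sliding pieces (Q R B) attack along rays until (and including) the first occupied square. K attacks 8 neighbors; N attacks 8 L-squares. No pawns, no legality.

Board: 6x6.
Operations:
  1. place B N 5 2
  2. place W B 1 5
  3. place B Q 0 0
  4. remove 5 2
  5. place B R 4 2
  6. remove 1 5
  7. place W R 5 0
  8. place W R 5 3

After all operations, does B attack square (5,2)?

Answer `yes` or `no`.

Op 1: place BN@(5,2)
Op 2: place WB@(1,5)
Op 3: place BQ@(0,0)
Op 4: remove (5,2)
Op 5: place BR@(4,2)
Op 6: remove (1,5)
Op 7: place WR@(5,0)
Op 8: place WR@(5,3)
Per-piece attacks for B:
  BQ@(0,0): attacks (0,1) (0,2) (0,3) (0,4) (0,5) (1,0) (2,0) (3,0) (4,0) (5,0) (1,1) (2,2) (3,3) (4,4) (5,5) [ray(1,0) blocked at (5,0)]
  BR@(4,2): attacks (4,3) (4,4) (4,5) (4,1) (4,0) (5,2) (3,2) (2,2) (1,2) (0,2)
B attacks (5,2): yes

Answer: yes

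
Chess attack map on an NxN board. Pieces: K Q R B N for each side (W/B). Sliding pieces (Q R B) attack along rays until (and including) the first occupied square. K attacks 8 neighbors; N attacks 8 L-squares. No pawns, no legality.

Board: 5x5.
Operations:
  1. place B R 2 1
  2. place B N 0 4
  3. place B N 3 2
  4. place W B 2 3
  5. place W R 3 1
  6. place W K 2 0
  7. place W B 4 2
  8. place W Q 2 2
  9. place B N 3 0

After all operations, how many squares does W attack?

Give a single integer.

Answer: 19

Derivation:
Op 1: place BR@(2,1)
Op 2: place BN@(0,4)
Op 3: place BN@(3,2)
Op 4: place WB@(2,3)
Op 5: place WR@(3,1)
Op 6: place WK@(2,0)
Op 7: place WB@(4,2)
Op 8: place WQ@(2,2)
Op 9: place BN@(3,0)
Per-piece attacks for W:
  WK@(2,0): attacks (2,1) (3,0) (1,0) (3,1) (1,1)
  WQ@(2,2): attacks (2,3) (2,1) (3,2) (1,2) (0,2) (3,3) (4,4) (3,1) (1,3) (0,4) (1,1) (0,0) [ray(0,1) blocked at (2,3); ray(0,-1) blocked at (2,1); ray(1,0) blocked at (3,2); ray(1,-1) blocked at (3,1); ray(-1,1) blocked at (0,4)]
  WB@(2,3): attacks (3,4) (3,2) (1,4) (1,2) (0,1) [ray(1,-1) blocked at (3,2)]
  WR@(3,1): attacks (3,2) (3,0) (4,1) (2,1) [ray(0,1) blocked at (3,2); ray(0,-1) blocked at (3,0); ray(-1,0) blocked at (2,1)]
  WB@(4,2): attacks (3,3) (2,4) (3,1) [ray(-1,-1) blocked at (3,1)]
Union (19 distinct): (0,0) (0,1) (0,2) (0,4) (1,0) (1,1) (1,2) (1,3) (1,4) (2,1) (2,3) (2,4) (3,0) (3,1) (3,2) (3,3) (3,4) (4,1) (4,4)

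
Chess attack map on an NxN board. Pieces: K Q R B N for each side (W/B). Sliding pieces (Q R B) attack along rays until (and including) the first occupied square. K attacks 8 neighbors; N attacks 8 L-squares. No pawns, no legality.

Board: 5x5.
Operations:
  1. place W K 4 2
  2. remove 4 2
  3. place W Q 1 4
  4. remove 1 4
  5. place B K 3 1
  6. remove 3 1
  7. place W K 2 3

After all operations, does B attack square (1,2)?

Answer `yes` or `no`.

Answer: no

Derivation:
Op 1: place WK@(4,2)
Op 2: remove (4,2)
Op 3: place WQ@(1,4)
Op 4: remove (1,4)
Op 5: place BK@(3,1)
Op 6: remove (3,1)
Op 7: place WK@(2,3)
Per-piece attacks for B:
B attacks (1,2): no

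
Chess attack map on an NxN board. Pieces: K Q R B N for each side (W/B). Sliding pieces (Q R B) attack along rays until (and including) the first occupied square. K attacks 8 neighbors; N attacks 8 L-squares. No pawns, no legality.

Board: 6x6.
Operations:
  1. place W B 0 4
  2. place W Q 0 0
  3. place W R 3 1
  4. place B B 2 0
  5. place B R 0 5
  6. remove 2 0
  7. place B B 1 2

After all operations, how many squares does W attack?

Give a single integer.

Answer: 23

Derivation:
Op 1: place WB@(0,4)
Op 2: place WQ@(0,0)
Op 3: place WR@(3,1)
Op 4: place BB@(2,0)
Op 5: place BR@(0,5)
Op 6: remove (2,0)
Op 7: place BB@(1,2)
Per-piece attacks for W:
  WQ@(0,0): attacks (0,1) (0,2) (0,3) (0,4) (1,0) (2,0) (3,0) (4,0) (5,0) (1,1) (2,2) (3,3) (4,4) (5,5) [ray(0,1) blocked at (0,4)]
  WB@(0,4): attacks (1,5) (1,3) (2,2) (3,1) [ray(1,-1) blocked at (3,1)]
  WR@(3,1): attacks (3,2) (3,3) (3,4) (3,5) (3,0) (4,1) (5,1) (2,1) (1,1) (0,1)
Union (23 distinct): (0,1) (0,2) (0,3) (0,4) (1,0) (1,1) (1,3) (1,5) (2,0) (2,1) (2,2) (3,0) (3,1) (3,2) (3,3) (3,4) (3,5) (4,0) (4,1) (4,4) (5,0) (5,1) (5,5)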